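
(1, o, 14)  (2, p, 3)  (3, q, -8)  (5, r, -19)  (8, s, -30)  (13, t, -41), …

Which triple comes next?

First component: each term is the sum of the two before it; 1, 2, 3, 5, 8, 13 → 21.
Letter goes o, p, q, r, s, t → u (letters move forward 1 place in the alphabet).
Third component: 14, 3, -8, -19, -30, -41 → -52 (−11 each step).
So the next triple is (21, u, -52).

(21, u, -52)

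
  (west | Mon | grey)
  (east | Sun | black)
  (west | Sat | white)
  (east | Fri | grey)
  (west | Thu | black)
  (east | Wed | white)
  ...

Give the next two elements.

Direction goes west, east, west, east, west, east → west → east (alternates west ↔ east).
Day: Mon, Sun, Sat, Fri, Thu, Wed → Tue → Mon (runs backward through the weekdays Mon→Sun).
Shade: repeats grey → black → white; grey, black, white, grey, black, white → grey → black.
Putting the parts together: (west | Tue | grey) and then (east | Mon | black).

(west | Tue | grey), (east | Mon | black)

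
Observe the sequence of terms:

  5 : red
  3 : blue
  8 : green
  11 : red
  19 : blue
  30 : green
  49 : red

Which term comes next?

79 : blue

First coordinate goes 5, 3, 8, 11, 19, 30, 49 → 79 (each term is the sum of the two before it).
For the colour, repeats red → blue → green: red, blue, green, red, blue, green, red → blue.
Putting it together: 79 : blue.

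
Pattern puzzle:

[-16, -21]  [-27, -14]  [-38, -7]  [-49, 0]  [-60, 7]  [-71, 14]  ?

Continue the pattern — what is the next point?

[-82, 21]

First coordinate: -16, -27, -38, -49, -60, -71 → -82 (−11 each step).
Second coordinate — +7 each step: -21, -14, -7, 0, 7, 14 → 21.
Combining the parts gives [-82, 21].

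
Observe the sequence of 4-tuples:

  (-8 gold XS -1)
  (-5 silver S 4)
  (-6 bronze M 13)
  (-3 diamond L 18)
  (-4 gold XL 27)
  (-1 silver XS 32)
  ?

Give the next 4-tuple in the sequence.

First part — alternating steps +3, −1, +3, −1, …: -8, -5, -6, -3, -4, -1 → -2.
Rank: repeats gold → silver → bronze → diamond; gold, silver, bronze, diamond, gold, silver → bronze.
Size: repeats XS → S → M → L → XL, so XS, S, M, L, XL, XS → S.
Fourth part: alternating steps +5, +9, +5, +9, …, so -1, 4, 13, 18, 27, 32 → 41.
Putting it together: (-2 bronze S 41).

(-2 bronze S 41)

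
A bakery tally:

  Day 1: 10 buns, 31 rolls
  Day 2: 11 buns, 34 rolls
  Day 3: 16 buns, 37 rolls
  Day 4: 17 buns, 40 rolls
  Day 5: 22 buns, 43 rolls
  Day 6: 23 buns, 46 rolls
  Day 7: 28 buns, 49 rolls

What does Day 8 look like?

Buns: alternating steps +1, +5, +1, +5, …; 10, 11, 16, 17, 22, 23, 28 → 29.
Rolls: 31, 34, 37, 40, 43, 46, 49 → 52 (+3 each step).
Combining the parts gives 29 buns, 52 rolls.

29 buns, 52 rolls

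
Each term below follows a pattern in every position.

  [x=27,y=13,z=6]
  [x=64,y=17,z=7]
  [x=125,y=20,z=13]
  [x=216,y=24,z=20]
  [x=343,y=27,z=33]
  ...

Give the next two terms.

[x=512,y=31,z=53], [x=729,y=34,z=86]

X goes 27, 64, 125, 216, 343 → 512 → 729 (perfect cubes: 3³, 4³, 5³, …).
Y — alternating steps +4, +3, +4, +3, …: 13, 17, 20, 24, 27 → 31 → 34.
Z: 6, 7, 13, 20, 33 → 53 → 86 (each term is the sum of the two before it).
Putting the parts together: [x=512,y=31,z=53] and then [x=729,y=34,z=86].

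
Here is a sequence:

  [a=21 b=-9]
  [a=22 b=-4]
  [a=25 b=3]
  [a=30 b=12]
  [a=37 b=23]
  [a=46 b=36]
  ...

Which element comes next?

For the a, differences are 1, 3, 5, … (increasing by 2 each time): 21, 22, 25, 30, 37, 46 → 57.
B — differences are 5, 7, 9, … (increasing by 2 each time): -9, -4, 3, 12, 23, 36 → 51.
Combining the parts gives [a=57 b=51].

[a=57 b=51]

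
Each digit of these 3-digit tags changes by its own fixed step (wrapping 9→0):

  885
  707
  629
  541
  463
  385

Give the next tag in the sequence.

For the first digit, −1 each step, mod 10: 8, 7, 6, 5, 4, 3 → 2.
Second digit goes 8, 0, 2, 4, 6, 8 → 0 (+2 each step, mod 10).
Third digit: +2 each step, mod 10, so 5, 7, 9, 1, 3, 5 → 7.
Putting it together: 207.

207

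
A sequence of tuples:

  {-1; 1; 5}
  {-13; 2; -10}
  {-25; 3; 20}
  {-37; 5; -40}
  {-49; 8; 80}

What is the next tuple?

{-61; 13; -160}

First part — −12 each step: -1, -13, -25, -37, -49 → -61.
Second part — each term is the sum of the two before it: 1, 2, 3, 5, 8 → 13.
For the third part, ×(-2) each step: 5, -10, 20, -40, 80 → -160.
So the next tuple is {-61; 13; -160}.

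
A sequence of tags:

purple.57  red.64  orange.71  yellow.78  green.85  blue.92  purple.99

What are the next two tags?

Colour goes purple, red, orange, yellow, green, blue, purple → red → orange (repeats purple → red → orange → yellow → green → blue).
For the second component, +7 each step: 57, 64, 71, 78, 85, 92, 99 → 106 → 113.
Putting the parts together: red.106 and then orange.113.

red.106 then orange.113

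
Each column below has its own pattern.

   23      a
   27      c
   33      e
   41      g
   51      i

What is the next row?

First component goes 23, 27, 33, 41, 51 → 63 (differences are 4, 6, 8, … (increasing by 2 each time)).
Letter — letters move forward 2 places in the alphabet: a, c, e, g, i → k.
Putting it together: 63  k.

63  k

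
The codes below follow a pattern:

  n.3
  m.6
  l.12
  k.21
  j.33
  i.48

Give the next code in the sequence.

h.66

Letter: n, m, l, k, j, i → h (letters move back 1 place in the alphabet).
Second component: differences are 3, 6, 9, … (increasing by 3 each time), so 3, 6, 12, 21, 33, 48 → 66.
Putting it together: h.66.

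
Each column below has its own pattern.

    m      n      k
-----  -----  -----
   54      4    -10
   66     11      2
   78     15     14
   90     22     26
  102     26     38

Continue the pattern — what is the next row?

114  33  50

For the column m, +12 each step: 54, 66, 78, 90, 102 → 114.
Column n: alternating steps +7, +4, +7, +4, …; 4, 11, 15, 22, 26 → 33.
Column k goes -10, 2, 14, 26, 38 → 50 (+12 each step).
Combining the parts gives 114  33  50.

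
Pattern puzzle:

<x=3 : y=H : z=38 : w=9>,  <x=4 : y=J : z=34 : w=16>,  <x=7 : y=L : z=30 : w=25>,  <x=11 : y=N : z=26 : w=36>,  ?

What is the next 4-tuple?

X: 3, 4, 7, 11 → 18 (each term is the sum of the two before it).
Y: H, J, L, N → P (letters move forward 2 places in the alphabet).
Z: 38, 34, 30, 26 → 22 (−4 each step).
W goes 9, 16, 25, 36 → 49 (perfect squares: 3², 4², 5², …).
Combining the parts gives <x=18 : y=P : z=22 : w=49>.

<x=18 : y=P : z=22 : w=49>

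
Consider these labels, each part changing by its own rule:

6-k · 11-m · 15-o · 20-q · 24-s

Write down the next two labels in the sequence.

29-u then 33-w

First component goes 6, 11, 15, 20, 24 → 29 → 33 (alternating steps +5, +4, +5, +4, …).
Letter: k, m, o, q, s → u → w (letters move forward 2 places in the alphabet).
Putting the parts together: 29-u and then 33-w.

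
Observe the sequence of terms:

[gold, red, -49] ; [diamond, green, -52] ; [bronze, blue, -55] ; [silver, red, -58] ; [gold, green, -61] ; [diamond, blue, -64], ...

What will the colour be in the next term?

Colour: red, green, blue, red, green, blue → red (repeats red → green → blue).

red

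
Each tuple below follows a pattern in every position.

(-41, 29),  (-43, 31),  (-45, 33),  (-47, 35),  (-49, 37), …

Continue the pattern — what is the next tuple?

(-51, 39)

First coordinate — −2 each step: -41, -43, -45, -47, -49 → -51.
Second coordinate — together with the first coordinate always sums to -12: 29, 31, 33, 35, 37 → 39.
Putting it together: (-51, 39).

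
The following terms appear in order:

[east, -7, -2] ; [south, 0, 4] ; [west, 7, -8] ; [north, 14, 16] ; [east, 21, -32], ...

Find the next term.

[south, 28, 64]

For the direction, repeats east → south → west → north: east, south, west, north, east → south.
Second coordinate: +7 each step; -7, 0, 7, 14, 21 → 28.
Third coordinate: -2, 4, -8, 16, -32 → 64 (×(-2) each step).
Putting it together: [south, 28, 64].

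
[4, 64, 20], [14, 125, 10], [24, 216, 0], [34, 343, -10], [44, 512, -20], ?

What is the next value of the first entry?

First entry: 4, 14, 24, 34, 44 → 54 (+10 each step).
Second entry: perfect cubes: 4³, 5³, 6³, …, so 64, 125, 216, 343, 512 → 729.
Third entry goes 20, 10, 0, -10, -20 → -30 (−10 each step).

54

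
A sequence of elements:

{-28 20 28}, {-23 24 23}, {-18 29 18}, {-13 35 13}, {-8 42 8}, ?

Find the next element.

{-3 50 3}

For the first slot, +5 each step: -28, -23, -18, -13, -8 → -3.
Second slot: differences are 4, 5, 6, … (increasing by 1 each time), so 20, 24, 29, 35, 42 → 50.
Third slot — always the negative of the first slot: 28, 23, 18, 13, 8 → 3.
Putting it together: {-3 50 3}.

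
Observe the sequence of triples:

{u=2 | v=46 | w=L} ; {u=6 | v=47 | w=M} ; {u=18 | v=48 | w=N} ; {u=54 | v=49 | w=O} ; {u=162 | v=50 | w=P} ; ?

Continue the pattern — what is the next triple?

U: 2, 6, 18, 54, 162 → 486 (×3 each step).
V goes 46, 47, 48, 49, 50 → 51 (+1 each step).
W: L, M, N, O, P → Q (letters move forward 1 place in the alphabet).
Putting it together: {u=486 | v=51 | w=Q}.

{u=486 | v=51 | w=Q}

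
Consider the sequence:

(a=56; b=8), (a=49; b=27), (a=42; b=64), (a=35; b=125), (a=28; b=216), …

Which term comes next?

A: −7 each step; 56, 49, 42, 35, 28 → 21.
B: perfect cubes: 2³, 3³, 4³, …; 8, 27, 64, 125, 216 → 343.
So the next term is (a=21; b=343).

(a=21; b=343)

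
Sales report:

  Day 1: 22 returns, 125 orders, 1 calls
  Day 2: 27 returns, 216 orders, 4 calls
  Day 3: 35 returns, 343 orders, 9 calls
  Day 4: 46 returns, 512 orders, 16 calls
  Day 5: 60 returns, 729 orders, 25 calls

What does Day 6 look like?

77 returns, 1000 orders, 36 calls

Returns: 22, 27, 35, 46, 60 → 77 (differences are 5, 8, 11, … (increasing by 3 each time)).
For the orders, perfect cubes: 5³, 6³, 7³, …: 125, 216, 343, 512, 729 → 1000.
Calls: perfect squares: 1², 2², 3², …, so 1, 4, 9, 16, 25 → 36.
Combining the parts gives 77 returns, 1000 orders, 36 calls.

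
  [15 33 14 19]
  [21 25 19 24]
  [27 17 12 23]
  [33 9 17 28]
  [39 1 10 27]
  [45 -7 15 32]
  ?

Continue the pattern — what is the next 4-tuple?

[51 -15 8 31]

First value: +6 each step, so 15, 21, 27, 33, 39, 45 → 51.
For the second value, −8 each step: 33, 25, 17, 9, 1, -7 → -15.
Third value — alternating steps +5, −7, +5, −7, …: 14, 19, 12, 17, 10, 15 → 8.
Fourth value: alternating steps +5, −1, +5, −1, …; 19, 24, 23, 28, 27, 32 → 31.
Putting it together: [51 -15 8 31].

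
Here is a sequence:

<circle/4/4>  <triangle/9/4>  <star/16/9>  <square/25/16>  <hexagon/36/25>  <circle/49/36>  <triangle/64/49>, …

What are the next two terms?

Shape: circle, triangle, star, square, hexagon, circle, triangle → star → square (repeats circle → triangle → star → square → hexagon).
For the second slot, perfect squares: 2², 3², 4², …: 4, 9, 16, 25, 36, 49, 64 → 81 → 100.
Third slot goes 4, 4, 9, 16, 25, 36, 49 → 64 → 81 (always the previous value of the second slot).
Putting the parts together: <star/81/64> and then <square/100/81>.

<star/81/64>, <square/100/81>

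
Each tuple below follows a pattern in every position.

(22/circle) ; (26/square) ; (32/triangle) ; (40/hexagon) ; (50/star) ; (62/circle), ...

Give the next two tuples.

(76/square), (92/triangle)

First part — differences are 4, 6, 8, … (increasing by 2 each time): 22, 26, 32, 40, 50, 62 → 76 → 92.
For the shape, repeats circle → square → triangle → hexagon → star: circle, square, triangle, hexagon, star, circle → square → triangle.
So the next two tuples are (76/square) and (92/triangle).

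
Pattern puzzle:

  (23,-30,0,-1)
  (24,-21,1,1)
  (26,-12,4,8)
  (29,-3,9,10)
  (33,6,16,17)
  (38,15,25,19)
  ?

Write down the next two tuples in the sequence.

First coordinate — differences are 1, 2, 3, … (increasing by 1 each time): 23, 24, 26, 29, 33, 38 → 44 → 51.
Second coordinate: +9 each step, so -30, -21, -12, -3, 6, 15 → 24 → 33.
For the third coordinate, differences are 1, 3, 5, … (increasing by 2 each time): 0, 1, 4, 9, 16, 25 → 36 → 49.
Fourth coordinate goes -1, 1, 8, 10, 17, 19 → 26 → 28 (alternating steps +2, +7, +2, +7, …).
Putting the parts together: (44,24,36,26) and then (51,33,49,28).

(44,24,36,26), (51,33,49,28)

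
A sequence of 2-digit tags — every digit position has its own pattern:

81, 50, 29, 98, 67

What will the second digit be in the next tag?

6

Second digit — −1 each step, mod 10: 1, 0, 9, 8, 7 → 6.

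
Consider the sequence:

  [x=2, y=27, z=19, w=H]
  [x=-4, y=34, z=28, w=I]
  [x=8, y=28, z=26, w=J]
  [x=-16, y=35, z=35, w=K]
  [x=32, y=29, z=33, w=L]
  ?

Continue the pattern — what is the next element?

X goes 2, -4, 8, -16, 32 → -64 (×(-2) each step).
Y — alternating steps +7, −6, +7, −6, …: 27, 34, 28, 35, 29 → 36.
Z: 19, 28, 26, 35, 33 → 42 (alternating steps +9, −2, +9, −2, …).
W: letters move forward 1 place in the alphabet; H, I, J, K, L → M.
Putting it together: [x=-64, y=36, z=42, w=M].

[x=-64, y=36, z=42, w=M]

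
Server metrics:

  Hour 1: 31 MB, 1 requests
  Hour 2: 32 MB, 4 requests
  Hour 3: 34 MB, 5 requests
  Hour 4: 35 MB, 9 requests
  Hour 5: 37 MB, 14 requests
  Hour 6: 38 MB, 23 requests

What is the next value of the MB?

MB: alternating steps +1, +2, +1, +2, …; 31, 32, 34, 35, 37, 38 → 40.

40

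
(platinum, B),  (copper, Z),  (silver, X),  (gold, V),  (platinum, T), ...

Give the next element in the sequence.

(copper, R)

Metal: platinum, copper, silver, gold, platinum → copper (repeats platinum → copper → silver → gold).
Letter: B, Z, X, V, T → R (letters move back 2 places in the alphabet, wrapping A→Z).
So the next element is (copper, R).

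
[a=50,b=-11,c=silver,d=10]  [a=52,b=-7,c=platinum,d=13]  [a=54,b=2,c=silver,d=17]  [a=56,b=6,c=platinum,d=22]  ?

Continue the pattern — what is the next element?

[a=58,b=15,c=silver,d=28]

A — +2 each step: 50, 52, 54, 56 → 58.
B: alternating steps +4, +9, +4, +9, …, so -11, -7, 2, 6 → 15.
C: silver, platinum, silver, platinum → silver (alternates silver ↔ platinum).
D: 10, 13, 17, 22 → 28 (differences are 3, 4, 5, … (increasing by 1 each time)).
So the next element is [a=58,b=15,c=silver,d=28].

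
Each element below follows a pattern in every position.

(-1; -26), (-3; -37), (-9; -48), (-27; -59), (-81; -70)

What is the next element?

(-243; -81)

First value — ×3 each step: -1, -3, -9, -27, -81 → -243.
Second value: −11 each step; -26, -37, -48, -59, -70 → -81.
Combining the parts gives (-243; -81).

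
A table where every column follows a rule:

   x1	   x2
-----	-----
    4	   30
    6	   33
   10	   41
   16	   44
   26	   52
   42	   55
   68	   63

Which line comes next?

110  66

For the column x1, each term is the sum of the two before it: 4, 6, 10, 16, 26, 42, 68 → 110.
Column x2 goes 30, 33, 41, 44, 52, 55, 63 → 66 (alternating steps +3, +8, +3, +8, …).
Putting it together: 110  66.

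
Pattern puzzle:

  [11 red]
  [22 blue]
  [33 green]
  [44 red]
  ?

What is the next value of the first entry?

55

First entry: +11 each step; 11, 22, 33, 44 → 55.
Colour — repeats red → blue → green: red, blue, green, red → blue.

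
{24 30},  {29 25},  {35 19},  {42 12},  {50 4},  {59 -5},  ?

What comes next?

{69 -15}

First value goes 24, 29, 35, 42, 50, 59 → 69 (differences are 5, 6, 7, … (increasing by 1 each time)).
Second value: 30, 25, 19, 12, 4, -5 → -15 (together with the first value always sums to 54).
So the next tuple is {69 -15}.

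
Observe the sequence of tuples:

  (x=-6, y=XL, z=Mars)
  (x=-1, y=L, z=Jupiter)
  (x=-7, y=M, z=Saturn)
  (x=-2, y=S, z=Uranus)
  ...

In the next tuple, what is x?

X: alternating steps +5, −6, +5, −6, …, so -6, -1, -7, -2 → -8.
Y: XL, L, M, S → XS (runs backward through clothing sizes XS→XL).
Z goes Mars, Jupiter, Saturn, Uranus → Neptune (runs through the planets Mercury→Neptune).

-8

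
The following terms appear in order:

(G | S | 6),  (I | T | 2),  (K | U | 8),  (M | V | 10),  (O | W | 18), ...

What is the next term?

(Q | X | 28)

First letter — letters move forward 2 places in the alphabet: G, I, K, M, O → Q.
Second letter goes S, T, U, V, W → X (letters move forward 1 place in the alphabet).
Third entry — each term is the sum of the two before it: 6, 2, 8, 10, 18 → 28.
So the next term is (Q | X | 28).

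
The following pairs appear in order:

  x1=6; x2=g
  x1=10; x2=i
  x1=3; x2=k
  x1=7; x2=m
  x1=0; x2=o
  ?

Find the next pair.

X1: alternating steps +4, −7, +4, −7, …; 6, 10, 3, 7, 0 → 4.
X2 — letters move forward 2 places in the alphabet: g, i, k, m, o → q.
Putting it together: x1=4; x2=q.

x1=4; x2=q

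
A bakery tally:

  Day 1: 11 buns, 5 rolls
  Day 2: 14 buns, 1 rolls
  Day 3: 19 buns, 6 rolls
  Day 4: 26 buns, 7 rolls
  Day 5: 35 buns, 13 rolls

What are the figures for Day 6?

46 buns, 20 rolls

Buns: differences are 3, 5, 7, … (increasing by 2 each time), so 11, 14, 19, 26, 35 → 46.
Rolls goes 5, 1, 6, 7, 13 → 20 (each term is the sum of the two before it).
So the next line is 46 buns, 20 rolls.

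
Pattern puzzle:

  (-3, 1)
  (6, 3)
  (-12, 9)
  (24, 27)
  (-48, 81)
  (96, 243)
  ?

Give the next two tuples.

(-192, 729), (384, 2187)

First entry — ×(-2) each step: -3, 6, -12, 24, -48, 96 → -192 → 384.
Second entry: ×3 each step; 1, 3, 9, 27, 81, 243 → 729 → 2187.
Putting the parts together: (-192, 729) and then (384, 2187).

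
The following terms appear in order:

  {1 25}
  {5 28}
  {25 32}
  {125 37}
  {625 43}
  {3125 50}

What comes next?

{15625 58}

First coordinate goes 1, 5, 25, 125, 625, 3125 → 15625 (×5 each step).
Second coordinate: differences are 3, 4, 5, … (increasing by 1 each time), so 25, 28, 32, 37, 43, 50 → 58.
So the next term is {15625 58}.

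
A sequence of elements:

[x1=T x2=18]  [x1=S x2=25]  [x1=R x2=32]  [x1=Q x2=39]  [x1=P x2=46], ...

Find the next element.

[x1=O x2=53]

X1: T, S, R, Q, P → O (letters move back 1 place in the alphabet).
X2: +7 each step, so 18, 25, 32, 39, 46 → 53.
Combining the parts gives [x1=O x2=53].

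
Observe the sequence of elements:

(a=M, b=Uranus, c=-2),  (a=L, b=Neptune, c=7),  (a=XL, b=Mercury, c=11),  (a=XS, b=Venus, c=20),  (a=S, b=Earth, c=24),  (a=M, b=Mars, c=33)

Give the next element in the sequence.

(a=L, b=Jupiter, c=37)

For the a, repeats M → L → XL → XS → S: M, L, XL, XS, S, M → L.
B goes Uranus, Neptune, Mercury, Venus, Earth, Mars → Jupiter (runs through the planets Mercury→Neptune).
C: -2, 7, 11, 20, 24, 33 → 37 (alternating steps +9, +4, +9, +4, …).
Combining the parts gives (a=L, b=Jupiter, c=37).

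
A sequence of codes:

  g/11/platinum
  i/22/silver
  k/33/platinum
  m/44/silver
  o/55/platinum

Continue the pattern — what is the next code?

Letter: g, i, k, m, o → q (letters move forward 2 places in the alphabet).
Second component: 11, 22, 33, 44, 55 → 66 (+11 each step).
Metal — alternates platinum ↔ silver: platinum, silver, platinum, silver, platinum → silver.
Putting it together: q/66/silver.

q/66/silver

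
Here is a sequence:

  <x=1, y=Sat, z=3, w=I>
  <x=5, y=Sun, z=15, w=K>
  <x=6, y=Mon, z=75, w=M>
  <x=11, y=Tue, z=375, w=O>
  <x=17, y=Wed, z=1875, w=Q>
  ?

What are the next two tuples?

<x=28, y=Thu, z=9375, w=S>, <x=45, y=Fri, z=46875, w=U>

X: 1, 5, 6, 11, 17 → 28 → 45 (each term is the sum of the two before it).
Y — runs through the weekdays Mon→Sun: Sat, Sun, Mon, Tue, Wed → Thu → Fri.
Z: ×5 each step; 3, 15, 75, 375, 1875 → 9375 → 46875.
W: letters move forward 2 places in the alphabet; I, K, M, O, Q → S → U.
Putting the parts together: <x=28, y=Thu, z=9375, w=S> and then <x=45, y=Fri, z=46875, w=U>.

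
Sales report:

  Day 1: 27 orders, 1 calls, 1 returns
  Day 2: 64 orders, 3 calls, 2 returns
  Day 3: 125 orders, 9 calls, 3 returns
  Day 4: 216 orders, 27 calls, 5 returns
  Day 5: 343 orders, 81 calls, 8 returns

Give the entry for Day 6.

512 orders, 243 calls, 13 returns

Orders: perfect cubes: 3³, 4³, 5³, …, so 27, 64, 125, 216, 343 → 512.
Calls: 1, 3, 9, 27, 81 → 243 (×3 each step).
Returns: each term is the sum of the two before it; 1, 2, 3, 5, 8 → 13.
So the next line is 512 orders, 243 calls, 13 returns.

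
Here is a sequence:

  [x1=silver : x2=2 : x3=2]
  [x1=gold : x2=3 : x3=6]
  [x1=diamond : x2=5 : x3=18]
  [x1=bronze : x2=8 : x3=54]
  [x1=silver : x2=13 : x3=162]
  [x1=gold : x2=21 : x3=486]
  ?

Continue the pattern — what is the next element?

[x1=diamond : x2=34 : x3=1458]

For the x1, repeats silver → gold → diamond → bronze: silver, gold, diamond, bronze, silver, gold → diamond.
For the x2, each term is the sum of the two before it: 2, 3, 5, 8, 13, 21 → 34.
X3: ×3 each step; 2, 6, 18, 54, 162, 486 → 1458.
Putting it together: [x1=diamond : x2=34 : x3=1458].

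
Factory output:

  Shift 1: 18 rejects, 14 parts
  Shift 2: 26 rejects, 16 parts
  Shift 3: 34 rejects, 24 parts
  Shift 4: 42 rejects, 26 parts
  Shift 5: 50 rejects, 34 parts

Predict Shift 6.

Rejects: +8 each step, so 18, 26, 34, 42, 50 → 58.
For the parts, alternating steps +2, +8, +2, +8, …: 14, 16, 24, 26, 34 → 36.
So the next line is 58 rejects, 36 parts.

58 rejects, 36 parts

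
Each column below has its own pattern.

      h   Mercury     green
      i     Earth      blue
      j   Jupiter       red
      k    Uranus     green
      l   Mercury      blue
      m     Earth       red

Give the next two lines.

Letter — letters move forward 1 place in the alphabet: h, i, j, k, l, m → n → o.
For the planet, repeats Mercury → Earth → Jupiter → Uranus: Mercury, Earth, Jupiter, Uranus, Mercury, Earth → Jupiter → Uranus.
Colour goes green, blue, red, green, blue, red → green → blue (repeats green → blue → red).
So the next two lines are n  Jupiter  green and o  Uranus  blue.

n  Jupiter  green; o  Uranus  blue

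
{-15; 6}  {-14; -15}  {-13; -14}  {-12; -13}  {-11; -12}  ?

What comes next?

First part: +1 each step, so -15, -14, -13, -12, -11 → -10.
Second part — always the previous value of the first part: 6, -15, -14, -13, -12 → -11.
Combining the parts gives {-10; -11}.

{-10; -11}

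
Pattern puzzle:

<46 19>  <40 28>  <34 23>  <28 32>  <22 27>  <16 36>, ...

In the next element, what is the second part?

For the second part, alternating steps +9, −5, +9, −5, …: 19, 28, 23, 32, 27, 36 → 31.

31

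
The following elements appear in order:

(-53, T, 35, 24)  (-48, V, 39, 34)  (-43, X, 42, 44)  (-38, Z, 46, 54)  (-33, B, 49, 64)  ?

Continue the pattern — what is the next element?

First part — +5 each step: -53, -48, -43, -38, -33 → -28.
Letter: letters move forward 2 places in the alphabet, wrapping Z→A, so T, V, X, Z, B → D.
Third part: alternating steps +4, +3, +4, +3, …, so 35, 39, 42, 46, 49 → 53.
For the fourth part, +10 each step: 24, 34, 44, 54, 64 → 74.
Putting it together: (-28, D, 53, 74).

(-28, D, 53, 74)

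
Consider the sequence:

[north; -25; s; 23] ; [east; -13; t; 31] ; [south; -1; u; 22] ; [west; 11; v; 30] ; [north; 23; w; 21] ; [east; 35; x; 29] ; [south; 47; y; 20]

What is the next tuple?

Direction goes north, east, south, west, north, east, south → west (repeats north → east → south → west).
Second value: -25, -13, -1, 11, 23, 35, 47 → 59 (+12 each step).
Letter: s, t, u, v, w, x, y → z (letters move forward 1 place in the alphabet).
Fourth value: alternating steps +8, −9, +8, −9, …; 23, 31, 22, 30, 21, 29, 20 → 28.
So the next tuple is [west; 59; z; 28].

[west; 59; z; 28]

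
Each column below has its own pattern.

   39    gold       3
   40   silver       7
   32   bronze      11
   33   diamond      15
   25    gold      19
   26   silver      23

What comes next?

18  bronze  27

First component: alternating steps +1, −8, +1, −8, …, so 39, 40, 32, 33, 25, 26 → 18.
Rank — repeats gold → silver → bronze → diamond: gold, silver, bronze, diamond, gold, silver → bronze.
Third component: +4 each step, so 3, 7, 11, 15, 19, 23 → 27.
So the next line is 18  bronze  27.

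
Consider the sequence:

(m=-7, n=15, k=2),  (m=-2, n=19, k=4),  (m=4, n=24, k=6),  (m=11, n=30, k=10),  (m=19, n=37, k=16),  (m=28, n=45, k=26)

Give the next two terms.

(m=38, n=54, k=42), (m=49, n=64, k=68)

M — differences are 5, 6, 7, … (increasing by 1 each time): -7, -2, 4, 11, 19, 28 → 38 → 49.
N: differences are 4, 5, 6, … (increasing by 1 each time); 15, 19, 24, 30, 37, 45 → 54 → 64.
K: 2, 4, 6, 10, 16, 26 → 42 → 68 (each term is the sum of the two before it).
Putting the parts together: (m=38, n=54, k=42) and then (m=49, n=64, k=68).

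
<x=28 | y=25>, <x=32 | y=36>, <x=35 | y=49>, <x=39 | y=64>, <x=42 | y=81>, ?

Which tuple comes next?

<x=46 | y=100>

X: alternating steps +4, +3, +4, +3, …, so 28, 32, 35, 39, 42 → 46.
For the y, perfect squares: 5², 6², 7², …: 25, 36, 49, 64, 81 → 100.
So the next tuple is <x=46 | y=100>.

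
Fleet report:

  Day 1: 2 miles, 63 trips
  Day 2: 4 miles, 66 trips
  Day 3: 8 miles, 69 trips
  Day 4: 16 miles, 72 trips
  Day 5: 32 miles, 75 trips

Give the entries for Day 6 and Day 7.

For the miles, ×2 each step: 2, 4, 8, 16, 32 → 64 → 128.
Trips — +3 each step: 63, 66, 69, 72, 75 → 78 → 81.
Putting the parts together: 64 miles, 78 trips and then 128 miles, 81 trips.

64 miles, 78 trips; 128 miles, 81 trips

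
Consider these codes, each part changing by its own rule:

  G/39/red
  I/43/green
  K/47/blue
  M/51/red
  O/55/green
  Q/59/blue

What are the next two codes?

Letter: letters move forward 2 places in the alphabet; G, I, K, M, O, Q → S → U.
Second component goes 39, 43, 47, 51, 55, 59 → 63 → 67 (+4 each step).
Colour — repeats red → green → blue: red, green, blue, red, green, blue → red → green.
So the next two codes are S/63/red and U/67/green.

S/63/red then U/67/green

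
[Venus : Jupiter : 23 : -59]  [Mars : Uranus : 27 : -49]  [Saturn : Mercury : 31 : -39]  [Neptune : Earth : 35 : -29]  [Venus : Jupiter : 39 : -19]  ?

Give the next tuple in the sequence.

First planet — repeats Venus → Mars → Saturn → Neptune: Venus, Mars, Saturn, Neptune, Venus → Mars.
Second planet — repeats Jupiter → Uranus → Mercury → Earth: Jupiter, Uranus, Mercury, Earth, Jupiter → Uranus.
Third entry goes 23, 27, 31, 35, 39 → 43 (+4 each step).
For the fourth entry, +10 each step: -59, -49, -39, -29, -19 → -9.
Combining the parts gives [Mars : Uranus : 43 : -9].

[Mars : Uranus : 43 : -9]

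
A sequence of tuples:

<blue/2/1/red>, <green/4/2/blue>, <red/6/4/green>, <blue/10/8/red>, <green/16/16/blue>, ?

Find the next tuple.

<red/26/32/green>

First colour: repeats blue → green → red; blue, green, red, blue, green → red.
Second coordinate: 2, 4, 6, 10, 16 → 26 (each term is the sum of the two before it).
Third coordinate — ×2 each step: 1, 2, 4, 8, 16 → 32.
For the second colour, repeats red → blue → green: red, blue, green, red, blue → green.
So the next tuple is <red/26/32/green>.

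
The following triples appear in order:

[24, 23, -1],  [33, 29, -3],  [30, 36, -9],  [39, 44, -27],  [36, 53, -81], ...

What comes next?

For the first component, alternating steps +9, −3, +9, −3, …: 24, 33, 30, 39, 36 → 45.
Second component — differences are 6, 7, 8, … (increasing by 1 each time): 23, 29, 36, 44, 53 → 63.
For the third component, ×3 each step: -1, -3, -9, -27, -81 → -243.
Combining the parts gives [45, 63, -243].

[45, 63, -243]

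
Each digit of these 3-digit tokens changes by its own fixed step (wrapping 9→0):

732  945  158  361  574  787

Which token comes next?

990

First digit — +2 each step, mod 10: 7, 9, 1, 3, 5, 7 → 9.
Second digit: +1 each step, mod 10; 3, 4, 5, 6, 7, 8 → 9.
Third digit goes 2, 5, 8, 1, 4, 7 → 0 (+3 each step, mod 10).
So the next token is 990.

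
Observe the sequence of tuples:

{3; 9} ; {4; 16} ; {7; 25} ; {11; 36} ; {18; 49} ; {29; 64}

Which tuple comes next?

{47; 81}

For the first coordinate, each term is the sum of the two before it: 3, 4, 7, 11, 18, 29 → 47.
For the second coordinate, perfect squares: 3², 4², 5², …: 9, 16, 25, 36, 49, 64 → 81.
Putting it together: {47; 81}.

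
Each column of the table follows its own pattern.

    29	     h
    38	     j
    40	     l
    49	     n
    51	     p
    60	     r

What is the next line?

First component goes 29, 38, 40, 49, 51, 60 → 62 (alternating steps +9, +2, +9, +2, …).
Letter: letters move forward 2 places in the alphabet; h, j, l, n, p, r → t.
So the next line is 62  t.

62  t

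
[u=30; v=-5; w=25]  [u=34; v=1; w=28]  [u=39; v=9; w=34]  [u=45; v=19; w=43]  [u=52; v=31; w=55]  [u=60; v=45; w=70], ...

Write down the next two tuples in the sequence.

U — differences are 4, 5, 6, … (increasing by 1 each time): 30, 34, 39, 45, 52, 60 → 69 → 79.
V goes -5, 1, 9, 19, 31, 45 → 61 → 79 (differences are 6, 8, 10, … (increasing by 2 each time)).
W goes 25, 28, 34, 43, 55, 70 → 88 → 109 (differences are 3, 6, 9, … (increasing by 3 each time)).
So the next two tuples are [u=69; v=61; w=88] and [u=79; v=79; w=109].

[u=69; v=61; w=88], [u=79; v=79; w=109]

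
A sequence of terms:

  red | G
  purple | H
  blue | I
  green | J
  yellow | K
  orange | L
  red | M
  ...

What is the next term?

For the colour, repeats red → purple → blue → green → yellow → orange: red, purple, blue, green, yellow, orange, red → purple.
Letter: letters move forward 1 place in the alphabet; G, H, I, J, K, L, M → N.
So the next term is purple | N.

purple | N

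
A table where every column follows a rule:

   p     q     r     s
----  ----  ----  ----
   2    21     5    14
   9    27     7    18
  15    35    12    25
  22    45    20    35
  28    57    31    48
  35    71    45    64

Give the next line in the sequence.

Column p — alternating steps +7, +6, +7, +6, …: 2, 9, 15, 22, 28, 35 → 41.
Column q — differences are 6, 8, 10, … (increasing by 2 each time): 21, 27, 35, 45, 57, 71 → 87.
Column r: differences are 2, 5, 8, … (increasing by 3 each time); 5, 7, 12, 20, 31, 45 → 62.
Column s — differences are 4, 7, 10, … (increasing by 3 each time): 14, 18, 25, 35, 48, 64 → 83.
Combining the parts gives 41  87  62  83.

41  87  62  83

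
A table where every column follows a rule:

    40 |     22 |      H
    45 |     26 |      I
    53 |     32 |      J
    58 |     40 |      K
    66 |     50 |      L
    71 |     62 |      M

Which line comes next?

79  76  N

First component: alternating steps +5, +8, +5, +8, …, so 40, 45, 53, 58, 66, 71 → 79.
Second component: differences are 4, 6, 8, … (increasing by 2 each time); 22, 26, 32, 40, 50, 62 → 76.
Letter — letters move forward 1 place in the alphabet: H, I, J, K, L, M → N.
Putting it together: 79  76  N.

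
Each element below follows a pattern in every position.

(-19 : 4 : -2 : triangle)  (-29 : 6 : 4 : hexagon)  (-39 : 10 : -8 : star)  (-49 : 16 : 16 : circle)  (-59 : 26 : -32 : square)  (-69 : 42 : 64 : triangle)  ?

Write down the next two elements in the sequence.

(-79 : 68 : -128 : hexagon), (-89 : 110 : 256 : star)

For the first part, −10 each step: -19, -29, -39, -49, -59, -69 → -79 → -89.
Second part goes 4, 6, 10, 16, 26, 42 → 68 → 110 (each term is the sum of the two before it).
Third part — ×(-2) each step: -2, 4, -8, 16, -32, 64 → -128 → 256.
Shape goes triangle, hexagon, star, circle, square, triangle → hexagon → star (repeats triangle → hexagon → star → circle → square).
Putting the parts together: (-79 : 68 : -128 : hexagon) and then (-89 : 110 : 256 : star).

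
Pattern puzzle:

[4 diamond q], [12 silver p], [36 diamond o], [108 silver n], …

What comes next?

[324 diamond m]

First slot — ×3 each step: 4, 12, 36, 108 → 324.
Rank: alternates diamond ↔ silver, so diamond, silver, diamond, silver → diamond.
Letter: letters move back 1 place in the alphabet, so q, p, o, n → m.
Putting it together: [324 diamond m].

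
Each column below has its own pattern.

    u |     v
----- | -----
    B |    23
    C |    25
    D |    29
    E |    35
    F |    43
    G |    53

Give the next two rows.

Column u: letters move forward 1 place in the alphabet, so B, C, D, E, F, G → H → I.
Column v: 23, 25, 29, 35, 43, 53 → 65 → 79 (differences are 2, 4, 6, … (increasing by 2 each time)).
So the next two rows are H  65 and I  79.

H  65; I  79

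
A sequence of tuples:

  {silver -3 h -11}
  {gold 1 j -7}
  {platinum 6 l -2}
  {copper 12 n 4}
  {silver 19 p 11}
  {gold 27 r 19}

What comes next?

Metal goes silver, gold, platinum, copper, silver, gold → platinum (repeats silver → gold → platinum → copper).
Second part: -3, 1, 6, 12, 19, 27 → 36 (differences are 4, 5, 6, … (increasing by 1 each time)).
Letter: h, j, l, n, p, r → t (letters move forward 2 places in the alphabet).
Fourth part: always 8 less than the second part, so -11, -7, -2, 4, 11, 19 → 28.
Combining the parts gives {platinum 36 t 28}.

{platinum 36 t 28}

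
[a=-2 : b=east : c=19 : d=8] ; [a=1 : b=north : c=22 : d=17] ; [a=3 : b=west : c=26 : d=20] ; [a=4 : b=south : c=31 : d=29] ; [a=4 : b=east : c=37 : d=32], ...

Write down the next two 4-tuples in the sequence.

A: differences are 3, 2, 1, … (decreasing by 1 each time), so -2, 1, 3, 4, 4 → 3 → 1.
For the b, repeats east → north → west → south: east, north, west, south, east → north → west.
C: differences are 3, 4, 5, … (increasing by 1 each time), so 19, 22, 26, 31, 37 → 44 → 52.
D: alternating steps +9, +3, +9, +3, …; 8, 17, 20, 29, 32 → 41 → 44.
Putting the parts together: [a=3 : b=north : c=44 : d=41] and then [a=1 : b=west : c=52 : d=44].

[a=3 : b=north : c=44 : d=41], [a=1 : b=west : c=52 : d=44]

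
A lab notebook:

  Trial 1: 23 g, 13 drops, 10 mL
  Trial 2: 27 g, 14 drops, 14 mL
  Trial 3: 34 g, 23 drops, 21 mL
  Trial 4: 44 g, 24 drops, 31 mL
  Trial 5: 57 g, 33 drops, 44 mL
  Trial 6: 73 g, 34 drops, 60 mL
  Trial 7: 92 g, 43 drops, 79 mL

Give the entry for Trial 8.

114 g, 44 drops, 101 mL

G: differences are 4, 7, 10, … (increasing by 3 each time), so 23, 27, 34, 44, 57, 73, 92 → 114.
Drops: alternating steps +1, +9, +1, +9, …, so 13, 14, 23, 24, 33, 34, 43 → 44.
ML — differences are 4, 7, 10, … (increasing by 3 each time): 10, 14, 21, 31, 44, 60, 79 → 101.
Putting it together: 114 g, 44 drops, 101 mL.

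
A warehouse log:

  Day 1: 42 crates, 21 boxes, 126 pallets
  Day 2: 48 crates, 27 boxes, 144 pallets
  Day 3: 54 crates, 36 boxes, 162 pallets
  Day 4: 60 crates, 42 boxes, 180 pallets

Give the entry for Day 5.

Crates: +6 each step; 42, 48, 54, 60 → 66.
Boxes: alternating steps +6, +9, +6, +9, …; 21, 27, 36, 42 → 51.
For the pallets, always 3 × the crates: 126, 144, 162, 180 → 198.
Putting it together: 66 crates, 51 boxes, 198 pallets.

66 crates, 51 boxes, 198 pallets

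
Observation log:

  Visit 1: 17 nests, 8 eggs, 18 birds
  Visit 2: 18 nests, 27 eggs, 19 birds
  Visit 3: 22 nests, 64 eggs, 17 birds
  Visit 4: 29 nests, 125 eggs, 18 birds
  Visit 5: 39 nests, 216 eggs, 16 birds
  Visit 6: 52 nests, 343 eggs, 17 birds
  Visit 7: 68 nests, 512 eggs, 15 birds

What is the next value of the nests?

87

Nests goes 17, 18, 22, 29, 39, 52, 68 → 87 (differences are 1, 4, 7, … (increasing by 3 each time)).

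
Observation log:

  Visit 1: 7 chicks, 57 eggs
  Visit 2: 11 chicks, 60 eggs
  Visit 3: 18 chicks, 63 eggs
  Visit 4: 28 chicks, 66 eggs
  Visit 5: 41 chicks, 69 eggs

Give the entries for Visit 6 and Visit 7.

Chicks: differences are 4, 7, 10, … (increasing by 3 each time); 7, 11, 18, 28, 41 → 57 → 76.
Eggs: +3 each step, so 57, 60, 63, 66, 69 → 72 → 75.
Putting the parts together: 57 chicks, 72 eggs and then 76 chicks, 75 eggs.

57 chicks, 72 eggs; 76 chicks, 75 eggs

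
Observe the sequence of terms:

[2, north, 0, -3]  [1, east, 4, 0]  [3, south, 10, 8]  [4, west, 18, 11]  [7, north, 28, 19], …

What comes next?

[11, east, 40, 22]

First value: each term is the sum of the two before it, so 2, 1, 3, 4, 7 → 11.
Direction: repeats north → east → south → west, so north, east, south, west, north → east.
Third value: differences are 4, 6, 8, … (increasing by 2 each time); 0, 4, 10, 18, 28 → 40.
For the fourth value, alternating steps +3, +8, +3, +8, …: -3, 0, 8, 11, 19 → 22.
Putting it together: [11, east, 40, 22].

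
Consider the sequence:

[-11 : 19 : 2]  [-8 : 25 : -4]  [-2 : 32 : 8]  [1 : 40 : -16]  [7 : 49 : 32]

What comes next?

For the first coordinate, alternating steps +3, +6, +3, +6, …: -11, -8, -2, 1, 7 → 10.
Second coordinate: 19, 25, 32, 40, 49 → 59 (differences are 6, 7, 8, … (increasing by 1 each time)).
Third coordinate: ×(-2) each step; 2, -4, 8, -16, 32 → -64.
Putting it together: [10 : 59 : -64].

[10 : 59 : -64]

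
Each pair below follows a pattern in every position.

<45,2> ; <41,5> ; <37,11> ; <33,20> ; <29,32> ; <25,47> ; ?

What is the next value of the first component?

First component: −4 each step; 45, 41, 37, 33, 29, 25 → 21.
Second component: differences are 3, 6, 9, … (increasing by 3 each time), so 2, 5, 11, 20, 32, 47 → 65.

21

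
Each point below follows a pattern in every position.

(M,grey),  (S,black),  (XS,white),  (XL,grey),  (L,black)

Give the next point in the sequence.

Size — runs backward through clothing sizes XS→XL: M, S, XS, XL, L → M.
Shade: repeats grey → black → white, so grey, black, white, grey, black → white.
So the next point is (M,white).

(M,white)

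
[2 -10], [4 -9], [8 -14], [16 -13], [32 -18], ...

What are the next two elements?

First part — ×2 each step: 2, 4, 8, 16, 32 → 64 → 128.
For the second part, alternating steps +1, −5, +1, −5, …: -10, -9, -14, -13, -18 → -17 → -22.
So the next two elements are [64 -17] and [128 -22].

[64 -17], [128 -22]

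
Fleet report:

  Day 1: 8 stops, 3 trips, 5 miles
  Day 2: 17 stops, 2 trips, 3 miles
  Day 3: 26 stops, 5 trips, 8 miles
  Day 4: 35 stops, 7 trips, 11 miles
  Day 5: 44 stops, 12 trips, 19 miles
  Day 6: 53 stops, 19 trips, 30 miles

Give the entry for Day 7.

62 stops, 31 trips, 49 miles

Stops goes 8, 17, 26, 35, 44, 53 → 62 (+9 each step).
Trips: each term is the sum of the two before it, so 3, 2, 5, 7, 12, 19 → 31.
Miles goes 5, 3, 8, 11, 19, 30 → 49 (each term is the sum of the two before it).
Putting it together: 62 stops, 31 trips, 49 miles.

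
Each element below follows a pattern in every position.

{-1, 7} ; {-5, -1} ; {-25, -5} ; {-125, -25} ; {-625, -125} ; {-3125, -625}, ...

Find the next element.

{-15625, -3125}

First component: ×5 each step, so -1, -5, -25, -125, -625, -3125 → -15625.
Second component — always the previous value of the first component: 7, -1, -5, -25, -125, -625 → -3125.
Putting it together: {-15625, -3125}.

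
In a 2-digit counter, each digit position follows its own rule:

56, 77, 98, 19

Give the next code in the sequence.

30

First digit: +2 each step, mod 10, so 5, 7, 9, 1 → 3.
Second digit: +1 each step, mod 10, so 6, 7, 8, 9 → 0.
Combining the parts gives 30.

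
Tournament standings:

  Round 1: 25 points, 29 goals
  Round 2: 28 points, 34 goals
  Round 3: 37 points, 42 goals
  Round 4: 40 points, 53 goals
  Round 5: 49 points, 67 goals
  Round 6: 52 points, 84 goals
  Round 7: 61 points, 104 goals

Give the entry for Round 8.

Points goes 25, 28, 37, 40, 49, 52, 61 → 64 (alternating steps +3, +9, +3, +9, …).
Goals: 29, 34, 42, 53, 67, 84, 104 → 127 (differences are 5, 8, 11, … (increasing by 3 each time)).
Combining the parts gives 64 points, 127 goals.

64 points, 127 goals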